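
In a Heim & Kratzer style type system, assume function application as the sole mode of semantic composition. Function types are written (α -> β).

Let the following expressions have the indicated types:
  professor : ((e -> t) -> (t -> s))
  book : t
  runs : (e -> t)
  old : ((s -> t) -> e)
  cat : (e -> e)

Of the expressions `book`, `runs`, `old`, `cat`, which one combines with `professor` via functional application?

runs

book : t — neither side's domain matches the other.
runs — combines: professor : ((e -> t) -> (t -> s)) takes runs : (e -> t) as argument, giving (t -> s).
old : ((s -> t) -> e) — neither side's domain matches the other.
cat : (e -> e) — neither side's domain matches the other.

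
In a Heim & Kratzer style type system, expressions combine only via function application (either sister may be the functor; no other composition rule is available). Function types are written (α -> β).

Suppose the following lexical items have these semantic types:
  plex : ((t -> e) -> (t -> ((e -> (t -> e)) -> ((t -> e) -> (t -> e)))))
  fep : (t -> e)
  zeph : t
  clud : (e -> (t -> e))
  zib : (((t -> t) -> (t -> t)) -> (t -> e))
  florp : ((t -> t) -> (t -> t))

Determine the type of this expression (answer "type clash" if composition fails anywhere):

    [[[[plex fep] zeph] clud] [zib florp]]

(t -> e)

At [plex fep], plex : ((t -> e) -> (t -> ((e -> (t -> e)) -> ((t -> e) -> (t -> e))))) takes fep : (t -> e), giving (t -> ((e -> (t -> e)) -> ((t -> e) -> (t -> e)))).
At [[plex fep] zeph], [plex fep] : (t -> ((e -> (t -> e)) -> ((t -> e) -> (t -> e)))) takes zeph : t, giving ((e -> (t -> e)) -> ((t -> e) -> (t -> e))).
At [[[plex fep] zeph] clud], [[plex fep] zeph] : ((e -> (t -> e)) -> ((t -> e) -> (t -> e))) takes clud : (e -> (t -> e)), giving ((t -> e) -> (t -> e)).
At [zib florp], zib : (((t -> t) -> (t -> t)) -> (t -> e)) takes florp : ((t -> t) -> (t -> t)), giving (t -> e).
At [[[[plex fep] zeph] clud] [zib florp]], [[[plex fep] zeph] clud] : ((t -> e) -> (t -> e)) takes [zib florp] : (t -> e), giving (t -> e).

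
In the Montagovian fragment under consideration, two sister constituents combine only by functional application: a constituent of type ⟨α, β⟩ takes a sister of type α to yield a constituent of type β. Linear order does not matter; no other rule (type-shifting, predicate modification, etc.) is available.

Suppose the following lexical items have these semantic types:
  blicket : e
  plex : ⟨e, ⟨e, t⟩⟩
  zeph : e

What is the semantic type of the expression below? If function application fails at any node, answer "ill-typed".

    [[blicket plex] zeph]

At [blicket plex], plex : ⟨e, ⟨e, t⟩⟩ takes blicket : e, giving ⟨e, t⟩.
At [[blicket plex] zeph], [blicket plex] : ⟨e, t⟩ takes zeph : e, giving t.

t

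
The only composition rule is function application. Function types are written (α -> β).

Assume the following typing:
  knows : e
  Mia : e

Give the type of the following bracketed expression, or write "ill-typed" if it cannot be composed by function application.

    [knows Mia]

At [knows Mia]: neither e nor e can take the other as argument; the node is ill-typed.

ill-typed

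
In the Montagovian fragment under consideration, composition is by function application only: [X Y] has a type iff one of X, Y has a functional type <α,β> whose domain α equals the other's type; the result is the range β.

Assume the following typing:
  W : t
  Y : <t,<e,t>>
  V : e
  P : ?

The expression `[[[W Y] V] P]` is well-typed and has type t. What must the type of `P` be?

<t,t>

[[[W Y] V] P] is required to be t. [[W Y] V] : t cannot yield t as functor, so P : <t,t>.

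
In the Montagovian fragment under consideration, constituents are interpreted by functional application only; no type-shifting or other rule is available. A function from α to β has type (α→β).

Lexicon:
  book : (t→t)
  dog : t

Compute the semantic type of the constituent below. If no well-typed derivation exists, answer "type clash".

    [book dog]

[book dog] — book of type (t→t) combines with dog of type t: type t.

t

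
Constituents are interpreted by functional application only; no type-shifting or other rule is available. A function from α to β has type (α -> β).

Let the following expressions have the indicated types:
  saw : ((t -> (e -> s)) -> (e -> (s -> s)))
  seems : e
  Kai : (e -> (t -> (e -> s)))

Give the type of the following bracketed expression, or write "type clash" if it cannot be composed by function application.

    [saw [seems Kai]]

[seems Kai]: (e -> (t -> (e -> s))) applied to e yields (t -> (e -> s)).
[saw [seems Kai]]: ((t -> (e -> s)) -> (e -> (s -> s))) applied to (t -> (e -> s)) yields (e -> (s -> s)).

(e -> (s -> s))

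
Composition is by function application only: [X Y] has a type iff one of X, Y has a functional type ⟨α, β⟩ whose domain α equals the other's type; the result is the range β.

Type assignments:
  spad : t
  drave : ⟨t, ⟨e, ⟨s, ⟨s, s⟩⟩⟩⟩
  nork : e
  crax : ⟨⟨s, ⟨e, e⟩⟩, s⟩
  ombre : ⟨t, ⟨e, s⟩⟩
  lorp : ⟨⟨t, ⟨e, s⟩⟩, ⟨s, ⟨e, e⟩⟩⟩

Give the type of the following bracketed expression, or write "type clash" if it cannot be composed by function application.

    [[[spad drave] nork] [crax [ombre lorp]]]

[spad drave] — drave of type ⟨t, ⟨e, ⟨s, ⟨s, s⟩⟩⟩⟩ combines with spad of type t: type ⟨e, ⟨s, ⟨s, s⟩⟩⟩.
[[spad drave] nork] — [spad drave] of type ⟨e, ⟨s, ⟨s, s⟩⟩⟩ combines with nork of type e: type ⟨s, ⟨s, s⟩⟩.
[ombre lorp] — lorp of type ⟨⟨t, ⟨e, s⟩⟩, ⟨s, ⟨e, e⟩⟩⟩ combines with ombre of type ⟨t, ⟨e, s⟩⟩: type ⟨s, ⟨e, e⟩⟩.
[crax [ombre lorp]] — crax of type ⟨⟨s, ⟨e, e⟩⟩, s⟩ combines with [ombre lorp] of type ⟨s, ⟨e, e⟩⟩: type s.
[[[spad drave] nork] [crax [ombre lorp]]] — [[spad drave] nork] of type ⟨s, ⟨s, s⟩⟩ combines with [crax [ombre lorp]] of type s: type ⟨s, s⟩.

⟨s, s⟩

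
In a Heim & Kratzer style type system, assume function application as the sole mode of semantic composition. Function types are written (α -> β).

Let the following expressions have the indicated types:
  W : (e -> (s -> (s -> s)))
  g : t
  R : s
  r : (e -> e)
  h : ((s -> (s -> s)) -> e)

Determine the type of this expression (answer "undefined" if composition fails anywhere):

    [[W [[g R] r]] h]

undefined

[g R]: t with s — neither is a function whose domain matches the other; composition fails here.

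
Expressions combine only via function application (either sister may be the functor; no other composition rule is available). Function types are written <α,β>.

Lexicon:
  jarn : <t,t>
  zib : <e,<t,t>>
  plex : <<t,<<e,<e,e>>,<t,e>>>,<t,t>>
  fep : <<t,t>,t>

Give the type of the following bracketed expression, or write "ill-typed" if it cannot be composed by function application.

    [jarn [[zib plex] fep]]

[zib plex]: <e,<t,t>> and <<t,<<e,<e,e>>,<t,e>>>,<t,t>> cannot combine by function application — type clash.

ill-typed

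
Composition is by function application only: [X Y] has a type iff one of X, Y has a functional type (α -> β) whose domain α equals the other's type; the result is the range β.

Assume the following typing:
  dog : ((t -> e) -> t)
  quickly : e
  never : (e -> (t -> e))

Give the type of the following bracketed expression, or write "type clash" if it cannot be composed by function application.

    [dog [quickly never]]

t

[quickly never]: functor never : (e -> (t -> e)), argument quickly : e; result (t -> e).
[dog [quickly never]]: functor dog : ((t -> e) -> t), argument [quickly never] : (t -> e); result t.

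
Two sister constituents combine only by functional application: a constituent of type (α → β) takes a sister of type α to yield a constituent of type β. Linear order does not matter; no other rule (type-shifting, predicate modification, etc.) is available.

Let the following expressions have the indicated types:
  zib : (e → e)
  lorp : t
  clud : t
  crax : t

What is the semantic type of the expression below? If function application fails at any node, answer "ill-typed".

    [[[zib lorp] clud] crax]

[zib lorp]: (e → e) and t cannot combine by function application — type clash.

ill-typed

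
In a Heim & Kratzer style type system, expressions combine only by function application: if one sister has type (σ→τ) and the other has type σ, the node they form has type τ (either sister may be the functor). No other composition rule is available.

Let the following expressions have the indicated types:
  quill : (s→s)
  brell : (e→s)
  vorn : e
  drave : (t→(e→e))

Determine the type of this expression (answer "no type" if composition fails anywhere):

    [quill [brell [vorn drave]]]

[vorn drave]: e and (t→(e→e)) cannot combine by function application — type clash.

no type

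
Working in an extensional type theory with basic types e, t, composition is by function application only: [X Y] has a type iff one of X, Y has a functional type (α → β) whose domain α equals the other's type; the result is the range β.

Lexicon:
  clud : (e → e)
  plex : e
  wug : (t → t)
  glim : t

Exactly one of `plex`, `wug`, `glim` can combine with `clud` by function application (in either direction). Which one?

plex — combines: clud : (e → e) takes plex : e as argument, giving e.
wug : (t → t) — clud needs e; wug needs t; neither fits.
glim : t — clud needs e; glim needs nothing (atomic); neither fits.

plex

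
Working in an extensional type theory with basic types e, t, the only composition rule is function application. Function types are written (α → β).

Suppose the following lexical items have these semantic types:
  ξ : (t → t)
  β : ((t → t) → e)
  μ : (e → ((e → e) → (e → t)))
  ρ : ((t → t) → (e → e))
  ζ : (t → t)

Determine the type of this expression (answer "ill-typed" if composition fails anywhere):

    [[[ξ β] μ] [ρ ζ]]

[ξ β]: functor β : ((t → t) → e), argument ξ : (t → t); result e.
[[ξ β] μ]: functor μ : (e → ((e → e) → (e → t))), argument [ξ β] : e; result ((e → e) → (e → t)).
[ρ ζ]: functor ρ : ((t → t) → (e → e)), argument ζ : (t → t); result (e → e).
[[[ξ β] μ] [ρ ζ]]: functor [[ξ β] μ] : ((e → e) → (e → t)), argument [ρ ζ] : (e → e); result (e → t).

(e → t)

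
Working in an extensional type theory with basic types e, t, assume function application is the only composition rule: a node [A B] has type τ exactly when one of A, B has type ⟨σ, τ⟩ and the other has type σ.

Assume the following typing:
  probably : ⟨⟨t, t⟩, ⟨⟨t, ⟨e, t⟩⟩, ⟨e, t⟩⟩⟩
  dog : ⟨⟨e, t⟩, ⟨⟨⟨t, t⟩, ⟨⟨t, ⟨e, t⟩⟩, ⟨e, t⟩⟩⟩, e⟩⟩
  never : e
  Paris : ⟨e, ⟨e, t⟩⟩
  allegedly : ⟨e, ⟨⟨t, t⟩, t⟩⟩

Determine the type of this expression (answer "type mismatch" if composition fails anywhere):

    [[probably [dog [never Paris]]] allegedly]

[never Paris]: functor Paris : ⟨e, ⟨e, t⟩⟩, argument never : e; result ⟨e, t⟩.
[dog [never Paris]]: functor dog : ⟨⟨e, t⟩, ⟨⟨⟨t, t⟩, ⟨⟨t, ⟨e, t⟩⟩, ⟨e, t⟩⟩⟩, e⟩⟩, argument [never Paris] : ⟨e, t⟩; result ⟨⟨⟨t, t⟩, ⟨⟨t, ⟨e, t⟩⟩, ⟨e, t⟩⟩⟩, e⟩.
[probably [dog [never Paris]]]: functor [dog [never Paris]] : ⟨⟨⟨t, t⟩, ⟨⟨t, ⟨e, t⟩⟩, ⟨e, t⟩⟩⟩, e⟩, argument probably : ⟨⟨t, t⟩, ⟨⟨t, ⟨e, t⟩⟩, ⟨e, t⟩⟩⟩; result e.
[[probably [dog [never Paris]]] allegedly]: functor allegedly : ⟨e, ⟨⟨t, t⟩, t⟩⟩, argument [probably [dog [never Paris]]] : e; result ⟨⟨t, t⟩, t⟩.

⟨⟨t, t⟩, t⟩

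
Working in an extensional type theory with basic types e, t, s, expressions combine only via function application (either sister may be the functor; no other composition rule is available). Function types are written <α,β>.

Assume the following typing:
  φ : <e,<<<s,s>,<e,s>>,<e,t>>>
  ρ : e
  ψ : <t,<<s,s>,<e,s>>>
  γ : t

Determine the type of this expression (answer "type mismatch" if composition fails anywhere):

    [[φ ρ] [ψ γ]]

[φ ρ]: φ is <e,<<<s,s>,<e,s>>,<e,t>>>, ρ is e; result <<<s,s>,<e,s>>,<e,t>>.
[ψ γ]: ψ is <t,<<s,s>,<e,s>>>, γ is t; result <<s,s>,<e,s>>.
[[φ ρ] [ψ γ]]: [φ ρ] is <<<s,s>,<e,s>>,<e,t>>, [ψ γ] is <<s,s>,<e,s>>; result <e,t>.

<e,t>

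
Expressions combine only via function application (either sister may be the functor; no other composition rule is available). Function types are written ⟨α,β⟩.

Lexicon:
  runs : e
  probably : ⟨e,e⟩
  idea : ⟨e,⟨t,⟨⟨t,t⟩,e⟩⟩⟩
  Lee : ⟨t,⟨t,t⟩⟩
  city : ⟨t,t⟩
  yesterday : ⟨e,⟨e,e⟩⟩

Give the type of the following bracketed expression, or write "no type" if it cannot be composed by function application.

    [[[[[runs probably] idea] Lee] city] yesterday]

no type

At [runs probably], probably : ⟨e,e⟩ takes runs : e, giving e.
At [[runs probably] idea], idea : ⟨e,⟨t,⟨⟨t,t⟩,e⟩⟩⟩ takes [runs probably] : e, giving ⟨t,⟨⟨t,t⟩,e⟩⟩.
At [[[runs probably] idea] Lee]: neither ⟨t,⟨⟨t,t⟩,e⟩⟩ nor ⟨t,⟨t,t⟩⟩ can take the other as argument; the node is ill-typed.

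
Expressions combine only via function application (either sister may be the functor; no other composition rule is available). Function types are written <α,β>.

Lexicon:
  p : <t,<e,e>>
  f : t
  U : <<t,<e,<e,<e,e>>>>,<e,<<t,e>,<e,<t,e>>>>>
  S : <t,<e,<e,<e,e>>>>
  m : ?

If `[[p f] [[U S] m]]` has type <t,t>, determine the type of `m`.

For [[p f] [[U S] m]] to have type <t,t> with [p f] of type <e,e>, [[U S] m] must be the function: [[U S] m] : <<e,e>,<t,t>>.
For [[U S] m] to have type <<e,e>,<t,t>> with [U S] of type <e,<<t,e>,<e,<t,e>>>>, m must be the function: m : <<e,<<t,e>,<e,<t,e>>>>,<<e,e>,<t,t>>>.

<<e,<<t,e>,<e,<t,e>>>>,<<e,e>,<t,t>>>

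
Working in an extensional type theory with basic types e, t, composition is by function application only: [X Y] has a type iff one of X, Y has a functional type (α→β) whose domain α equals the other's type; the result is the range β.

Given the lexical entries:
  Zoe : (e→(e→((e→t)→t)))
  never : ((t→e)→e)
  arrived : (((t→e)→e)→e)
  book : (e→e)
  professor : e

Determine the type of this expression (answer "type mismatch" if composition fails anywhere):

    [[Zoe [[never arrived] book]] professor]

[never arrived]: (((t→e)→e)→e) applied to ((t→e)→e) yields e.
[[never arrived] book]: (e→e) applied to e yields e.
[Zoe [[never arrived] book]]: (e→(e→((e→t)→t))) applied to e yields (e→((e→t)→t)).
[[Zoe [[never arrived] book]] professor]: (e→((e→t)→t)) applied to e yields ((e→t)→t).

((e→t)→t)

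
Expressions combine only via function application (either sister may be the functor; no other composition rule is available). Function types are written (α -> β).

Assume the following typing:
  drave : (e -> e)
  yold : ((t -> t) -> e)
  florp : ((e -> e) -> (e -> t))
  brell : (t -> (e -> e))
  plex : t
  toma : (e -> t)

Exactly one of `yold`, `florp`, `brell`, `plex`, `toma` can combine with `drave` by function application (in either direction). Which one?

yold : ((t -> t) -> e) — no; drave wants e, and yold wants (t -> t).
florp — combines: florp : ((e -> e) -> (e -> t)) takes drave : (e -> e) as argument, giving (e -> t).
brell : (t -> (e -> e)) — no; drave wants e, and brell wants t.
plex : t — no; drave wants e, and plex wants nothing (atomic).
toma : (e -> t) — no; drave wants e, and toma wants e.

florp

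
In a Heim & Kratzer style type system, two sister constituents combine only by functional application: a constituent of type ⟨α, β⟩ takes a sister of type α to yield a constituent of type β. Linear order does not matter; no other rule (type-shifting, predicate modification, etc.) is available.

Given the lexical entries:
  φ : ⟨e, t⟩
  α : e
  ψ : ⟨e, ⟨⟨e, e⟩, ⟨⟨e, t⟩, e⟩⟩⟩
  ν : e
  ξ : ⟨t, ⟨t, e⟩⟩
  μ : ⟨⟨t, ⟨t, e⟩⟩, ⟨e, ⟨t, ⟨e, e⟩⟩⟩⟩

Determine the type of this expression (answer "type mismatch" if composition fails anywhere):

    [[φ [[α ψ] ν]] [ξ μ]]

type mismatch

[α ψ]: functor ψ : ⟨e, ⟨⟨e, e⟩, ⟨⟨e, t⟩, e⟩⟩⟩, argument α : e; result ⟨⟨e, e⟩, ⟨⟨e, t⟩, e⟩⟩.
[[α ψ] ν]: ⟨⟨e, e⟩, ⟨⟨e, t⟩, e⟩⟩ and e cannot combine by function application — type clash.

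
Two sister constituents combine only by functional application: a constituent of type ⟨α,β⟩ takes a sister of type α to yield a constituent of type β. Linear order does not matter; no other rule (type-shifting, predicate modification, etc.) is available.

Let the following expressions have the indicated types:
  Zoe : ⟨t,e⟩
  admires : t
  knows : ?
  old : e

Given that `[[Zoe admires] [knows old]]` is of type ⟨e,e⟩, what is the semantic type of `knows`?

At [[Zoe admires] [knows old]] (required: ⟨e,e⟩): [Zoe admires] is e, which is not a function with range ⟨e,e⟩; hence [knows old] is the functor — type ⟨e,⟨e,e⟩⟩.
At [knows old] (required: ⟨e,⟨e,e⟩⟩): old is e, which is not a function with range ⟨e,⟨e,e⟩⟩; hence knows is the functor — type ⟨e,⟨e,⟨e,e⟩⟩⟩.

⟨e,⟨e,⟨e,e⟩⟩⟩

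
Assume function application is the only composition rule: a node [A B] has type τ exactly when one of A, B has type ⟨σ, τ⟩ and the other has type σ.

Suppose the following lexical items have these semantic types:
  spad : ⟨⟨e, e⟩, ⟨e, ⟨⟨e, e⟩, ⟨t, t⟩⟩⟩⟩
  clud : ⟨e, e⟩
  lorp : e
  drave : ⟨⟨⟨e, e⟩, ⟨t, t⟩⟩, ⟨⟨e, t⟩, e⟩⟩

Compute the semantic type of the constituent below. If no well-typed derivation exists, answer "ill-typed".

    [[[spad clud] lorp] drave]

At [spad clud], spad : ⟨⟨e, e⟩, ⟨e, ⟨⟨e, e⟩, ⟨t, t⟩⟩⟩⟩ takes clud : ⟨e, e⟩, giving ⟨e, ⟨⟨e, e⟩, ⟨t, t⟩⟩⟩.
At [[spad clud] lorp], [spad clud] : ⟨e, ⟨⟨e, e⟩, ⟨t, t⟩⟩⟩ takes lorp : e, giving ⟨⟨e, e⟩, ⟨t, t⟩⟩.
At [[[spad clud] lorp] drave], drave : ⟨⟨⟨e, e⟩, ⟨t, t⟩⟩, ⟨⟨e, t⟩, e⟩⟩ takes [[spad clud] lorp] : ⟨⟨e, e⟩, ⟨t, t⟩⟩, giving ⟨⟨e, t⟩, e⟩.

⟨⟨e, t⟩, e⟩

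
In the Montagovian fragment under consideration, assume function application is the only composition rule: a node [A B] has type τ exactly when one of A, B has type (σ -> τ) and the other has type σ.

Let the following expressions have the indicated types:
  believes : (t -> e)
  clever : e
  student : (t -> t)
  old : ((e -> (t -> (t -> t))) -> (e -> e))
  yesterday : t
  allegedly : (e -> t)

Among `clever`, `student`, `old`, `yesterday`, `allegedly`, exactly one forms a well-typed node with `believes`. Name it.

yesterday

clever : e — neither side's domain matches the other.
student : (t -> t) — neither side's domain matches the other.
old : ((e -> (t -> (t -> t))) -> (e -> e)) — neither side's domain matches the other.
yesterday — combines: believes : (t -> e) takes yesterday : t as argument, giving e.
allegedly : (e -> t) — neither side's domain matches the other.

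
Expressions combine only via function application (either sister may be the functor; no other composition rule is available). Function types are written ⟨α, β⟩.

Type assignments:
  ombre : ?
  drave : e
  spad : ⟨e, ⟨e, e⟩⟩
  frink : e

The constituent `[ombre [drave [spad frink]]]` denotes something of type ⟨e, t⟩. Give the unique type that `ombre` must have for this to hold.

[ombre [drave [spad frink]]] is required to be ⟨e, t⟩. [drave [spad frink]] : e cannot yield ⟨e, t⟩ as functor, so ombre : ⟨e, ⟨e, t⟩⟩.

⟨e, ⟨e, t⟩⟩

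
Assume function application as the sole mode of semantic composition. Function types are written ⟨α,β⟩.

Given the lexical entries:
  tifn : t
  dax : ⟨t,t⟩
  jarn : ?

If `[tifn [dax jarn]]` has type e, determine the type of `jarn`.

⟨⟨t,t⟩,⟨t,e⟩⟩

For [tifn [dax jarn]] to have type e with tifn of type t, [dax jarn] must be the function: [dax jarn] : ⟨t,e⟩.
For [dax jarn] to have type ⟨t,e⟩ with dax of type ⟨t,t⟩, jarn must be the function: jarn : ⟨⟨t,t⟩,⟨t,e⟩⟩.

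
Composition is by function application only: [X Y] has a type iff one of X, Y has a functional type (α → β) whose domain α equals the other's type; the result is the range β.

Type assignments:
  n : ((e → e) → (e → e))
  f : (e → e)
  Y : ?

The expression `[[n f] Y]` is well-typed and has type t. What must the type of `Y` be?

((e → e) → t)

For [[n f] Y] to have type t with [n f] of type (e → e), Y must be the function: Y : ((e → e) → t).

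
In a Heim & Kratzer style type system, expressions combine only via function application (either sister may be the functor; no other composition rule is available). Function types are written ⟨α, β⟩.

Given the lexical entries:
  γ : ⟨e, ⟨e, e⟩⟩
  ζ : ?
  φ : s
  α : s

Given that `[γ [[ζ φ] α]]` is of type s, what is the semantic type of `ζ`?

At [γ [[ζ φ] α]] (required: s): γ is ⟨e, ⟨e, e⟩⟩, which is not a function with range s; hence [[ζ φ] α] is the functor — type ⟨⟨e, ⟨e, e⟩⟩, s⟩.
At [[ζ φ] α] (required: ⟨⟨e, ⟨e, e⟩⟩, s⟩): α is s, which is not a function with range ⟨⟨e, ⟨e, e⟩⟩, s⟩; hence [ζ φ] is the functor — type ⟨s, ⟨⟨e, ⟨e, e⟩⟩, s⟩⟩.
At [ζ φ] (required: ⟨s, ⟨⟨e, ⟨e, e⟩⟩, s⟩⟩): φ is s, which is not a function with range ⟨s, ⟨⟨e, ⟨e, e⟩⟩, s⟩⟩; hence ζ is the functor — type ⟨s, ⟨s, ⟨⟨e, ⟨e, e⟩⟩, s⟩⟩⟩.

⟨s, ⟨s, ⟨⟨e, ⟨e, e⟩⟩, s⟩⟩⟩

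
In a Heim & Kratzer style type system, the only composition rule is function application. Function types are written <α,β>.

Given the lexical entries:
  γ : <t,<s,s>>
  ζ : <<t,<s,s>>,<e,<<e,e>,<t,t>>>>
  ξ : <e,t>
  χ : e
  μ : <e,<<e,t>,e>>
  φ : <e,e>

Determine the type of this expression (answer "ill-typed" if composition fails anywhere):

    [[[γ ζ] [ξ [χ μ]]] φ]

<t,t>

[γ ζ]: functor ζ : <<t,<s,s>>,<e,<<e,e>,<t,t>>>>, argument γ : <t,<s,s>>; result <e,<<e,e>,<t,t>>>.
[χ μ]: functor μ : <e,<<e,t>,e>>, argument χ : e; result <<e,t>,e>.
[ξ [χ μ]]: functor [χ μ] : <<e,t>,e>, argument ξ : <e,t>; result e.
[[γ ζ] [ξ [χ μ]]]: functor [γ ζ] : <e,<<e,e>,<t,t>>>, argument [ξ [χ μ]] : e; result <<e,e>,<t,t>>.
[[[γ ζ] [ξ [χ μ]]] φ]: functor [[γ ζ] [ξ [χ μ]]] : <<e,e>,<t,t>>, argument φ : <e,e>; result <t,t>.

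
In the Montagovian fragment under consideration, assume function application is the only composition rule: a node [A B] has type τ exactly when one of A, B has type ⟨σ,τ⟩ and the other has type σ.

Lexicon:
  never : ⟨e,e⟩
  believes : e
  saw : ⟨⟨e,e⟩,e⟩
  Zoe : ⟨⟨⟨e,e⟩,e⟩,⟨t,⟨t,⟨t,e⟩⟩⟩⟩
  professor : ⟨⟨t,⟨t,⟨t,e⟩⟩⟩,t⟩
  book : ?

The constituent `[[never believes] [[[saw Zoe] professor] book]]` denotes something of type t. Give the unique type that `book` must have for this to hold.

⟨t,⟨e,t⟩⟩

For [[never believes] [[[saw Zoe] professor] book]] to have type t with [never believes] of type e, [[[saw Zoe] professor] book] must be the function: [[[saw Zoe] professor] book] : ⟨e,t⟩.
For [[[saw Zoe] professor] book] to have type ⟨e,t⟩ with [[saw Zoe] professor] of type t, book must be the function: book : ⟨t,⟨e,t⟩⟩.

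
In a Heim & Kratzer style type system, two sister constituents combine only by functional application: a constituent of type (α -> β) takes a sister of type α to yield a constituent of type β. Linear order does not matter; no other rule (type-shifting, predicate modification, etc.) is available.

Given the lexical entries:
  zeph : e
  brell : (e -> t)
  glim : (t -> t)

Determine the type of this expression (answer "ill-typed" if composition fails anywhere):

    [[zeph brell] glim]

t

[zeph brell] — brell of type (e -> t) combines with zeph of type e: type t.
[[zeph brell] glim] — glim of type (t -> t) combines with [zeph brell] of type t: type t.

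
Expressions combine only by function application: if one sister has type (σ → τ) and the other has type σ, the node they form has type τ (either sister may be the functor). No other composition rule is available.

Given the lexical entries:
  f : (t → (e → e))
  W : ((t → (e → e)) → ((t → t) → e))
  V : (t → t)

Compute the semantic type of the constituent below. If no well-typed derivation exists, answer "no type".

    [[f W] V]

[f W]: W is ((t → (e → e)) → ((t → t) → e)), f is (t → (e → e)); result ((t → t) → e).
[[f W] V]: [f W] is ((t → t) → e), V is (t → t); result e.

e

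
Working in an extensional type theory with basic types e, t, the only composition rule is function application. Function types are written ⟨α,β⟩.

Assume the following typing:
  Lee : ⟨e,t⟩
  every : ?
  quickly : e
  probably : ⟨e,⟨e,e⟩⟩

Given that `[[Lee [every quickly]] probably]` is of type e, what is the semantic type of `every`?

[[Lee [every quickly]] probably] must have type e. The sister probably has type ⟨e,⟨e,e⟩⟩; that is not a function onto e, so [Lee [every quickly]] must be the functor, of type ⟨⟨e,⟨e,e⟩⟩,e⟩.
[Lee [every quickly]] must have type ⟨⟨e,⟨e,e⟩⟩,e⟩. The sister Lee has type ⟨e,t⟩; that is not a function onto ⟨⟨e,⟨e,e⟩⟩,e⟩, so [every quickly] must be the functor, of type ⟨⟨e,t⟩,⟨⟨e,⟨e,e⟩⟩,e⟩⟩.
[every quickly] must have type ⟨⟨e,t⟩,⟨⟨e,⟨e,e⟩⟩,e⟩⟩. The sister quickly has type e; that is not a function onto ⟨⟨e,t⟩,⟨⟨e,⟨e,e⟩⟩,e⟩⟩, so every must be the functor, of type ⟨e,⟨⟨e,t⟩,⟨⟨e,⟨e,e⟩⟩,e⟩⟩⟩.

⟨e,⟨⟨e,t⟩,⟨⟨e,⟨e,e⟩⟩,e⟩⟩⟩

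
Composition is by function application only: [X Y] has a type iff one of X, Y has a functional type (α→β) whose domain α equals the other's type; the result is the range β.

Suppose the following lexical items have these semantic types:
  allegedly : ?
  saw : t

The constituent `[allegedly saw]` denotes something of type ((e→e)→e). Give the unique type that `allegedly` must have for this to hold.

At [allegedly saw] (required: ((e→e)→e)): saw is t, which is not a function with range ((e→e)→e); hence allegedly is the functor — type (t→((e→e)→e)).

(t→((e→e)→e))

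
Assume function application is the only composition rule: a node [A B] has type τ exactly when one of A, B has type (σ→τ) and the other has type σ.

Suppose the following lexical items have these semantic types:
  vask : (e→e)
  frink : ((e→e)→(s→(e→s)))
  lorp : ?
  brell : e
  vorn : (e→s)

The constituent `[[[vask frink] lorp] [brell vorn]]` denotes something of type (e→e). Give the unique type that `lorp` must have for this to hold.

((s→(e→s))→(s→(e→e)))

[[[vask frink] lorp] [brell vorn]] is required to be (e→e). [brell vorn] : s cannot yield (e→e) as functor, so [[vask frink] lorp] : (s→(e→e)).
[[vask frink] lorp] is required to be (s→(e→e)). [vask frink] : (s→(e→s)) cannot yield (s→(e→e)) as functor, so lorp : ((s→(e→s))→(s→(e→e))).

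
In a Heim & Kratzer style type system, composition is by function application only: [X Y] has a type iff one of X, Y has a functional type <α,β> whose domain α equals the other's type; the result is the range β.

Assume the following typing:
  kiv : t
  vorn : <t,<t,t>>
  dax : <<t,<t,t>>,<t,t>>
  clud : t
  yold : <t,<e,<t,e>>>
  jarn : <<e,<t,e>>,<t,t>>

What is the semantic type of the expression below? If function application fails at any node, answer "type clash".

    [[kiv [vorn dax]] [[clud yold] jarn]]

[vorn dax]: <<t,<t,t>>,<t,t>> applied to <t,<t,t>> yields <t,t>.
[kiv [vorn dax]]: <t,t> applied to t yields t.
[clud yold]: <t,<e,<t,e>>> applied to t yields <e,<t,e>>.
[[clud yold] jarn]: <<e,<t,e>>,<t,t>> applied to <e,<t,e>> yields <t,t>.
[[kiv [vorn dax]] [[clud yold] jarn]]: <t,t> applied to t yields t.

t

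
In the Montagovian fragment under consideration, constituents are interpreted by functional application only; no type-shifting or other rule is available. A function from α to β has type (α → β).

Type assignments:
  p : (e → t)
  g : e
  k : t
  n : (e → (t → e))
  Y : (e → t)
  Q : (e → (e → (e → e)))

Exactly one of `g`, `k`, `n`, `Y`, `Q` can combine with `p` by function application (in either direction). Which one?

g

g — combines: p : (e → t) takes g : e as argument, giving t.
k : t — no; p wants e, and k wants nothing (atomic).
n : (e → (t → e)) — no; p wants e, and n wants e.
Y : (e → t) — no; p wants e, and Y wants e.
Q : (e → (e → (e → e))) — no; p wants e, and Q wants e.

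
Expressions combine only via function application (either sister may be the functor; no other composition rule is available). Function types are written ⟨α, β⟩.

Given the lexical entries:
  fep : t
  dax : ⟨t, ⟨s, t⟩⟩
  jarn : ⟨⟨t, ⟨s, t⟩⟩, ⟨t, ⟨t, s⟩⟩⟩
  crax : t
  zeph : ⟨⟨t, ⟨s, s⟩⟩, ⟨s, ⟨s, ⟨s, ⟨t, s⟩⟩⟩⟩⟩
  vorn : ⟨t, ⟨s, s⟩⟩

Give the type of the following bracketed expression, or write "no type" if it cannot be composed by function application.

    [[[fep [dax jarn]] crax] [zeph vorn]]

[dax jarn] — jarn of type ⟨⟨t, ⟨s, t⟩⟩, ⟨t, ⟨t, s⟩⟩⟩ combines with dax of type ⟨t, ⟨s, t⟩⟩: type ⟨t, ⟨t, s⟩⟩.
[fep [dax jarn]] — [dax jarn] of type ⟨t, ⟨t, s⟩⟩ combines with fep of type t: type ⟨t, s⟩.
[[fep [dax jarn]] crax] — [fep [dax jarn]] of type ⟨t, s⟩ combines with crax of type t: type s.
[zeph vorn] — zeph of type ⟨⟨t, ⟨s, s⟩⟩, ⟨s, ⟨s, ⟨s, ⟨t, s⟩⟩⟩⟩⟩ combines with vorn of type ⟨t, ⟨s, s⟩⟩: type ⟨s, ⟨s, ⟨s, ⟨t, s⟩⟩⟩⟩.
[[[fep [dax jarn]] crax] [zeph vorn]] — [zeph vorn] of type ⟨s, ⟨s, ⟨s, ⟨t, s⟩⟩⟩⟩ combines with [[fep [dax jarn]] crax] of type s: type ⟨s, ⟨s, ⟨t, s⟩⟩⟩.

⟨s, ⟨s, ⟨t, s⟩⟩⟩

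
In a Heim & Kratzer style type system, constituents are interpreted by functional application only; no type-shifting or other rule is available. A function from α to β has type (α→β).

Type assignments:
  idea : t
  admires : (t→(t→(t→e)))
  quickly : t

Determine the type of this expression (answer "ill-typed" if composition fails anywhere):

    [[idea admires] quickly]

[idea admires]: functor admires : (t→(t→(t→e))), argument idea : t; result (t→(t→e)).
[[idea admires] quickly]: functor [idea admires] : (t→(t→e)), argument quickly : t; result (t→e).

(t→e)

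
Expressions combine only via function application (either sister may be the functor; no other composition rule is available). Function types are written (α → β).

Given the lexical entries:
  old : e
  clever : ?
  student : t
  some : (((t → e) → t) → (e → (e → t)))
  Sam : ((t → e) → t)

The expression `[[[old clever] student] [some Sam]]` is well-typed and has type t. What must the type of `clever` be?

(e → (t → ((e → (e → t)) → t)))

For [[[old clever] student] [some Sam]] to have type t with [some Sam] of type (e → (e → t)), [[old clever] student] must be the function: [[old clever] student] : ((e → (e → t)) → t).
For [[old clever] student] to have type ((e → (e → t)) → t) with student of type t, [old clever] must be the function: [old clever] : (t → ((e → (e → t)) → t)).
For [old clever] to have type (t → ((e → (e → t)) → t)) with old of type e, clever must be the function: clever : (e → (t → ((e → (e → t)) → t))).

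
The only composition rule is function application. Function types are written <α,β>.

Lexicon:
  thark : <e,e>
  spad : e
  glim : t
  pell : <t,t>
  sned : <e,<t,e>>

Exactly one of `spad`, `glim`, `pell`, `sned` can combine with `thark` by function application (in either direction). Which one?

spad — combines: thark : <e,e> takes spad : e as argument, giving e.
glim : t — does not combine with thark.
pell : <t,t> — does not combine with thark.
sned : <e,<t,e>> — does not combine with thark.

spad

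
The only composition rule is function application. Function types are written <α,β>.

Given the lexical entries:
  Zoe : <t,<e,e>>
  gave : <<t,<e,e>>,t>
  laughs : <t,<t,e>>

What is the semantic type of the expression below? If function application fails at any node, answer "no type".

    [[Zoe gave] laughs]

<t,e>

[Zoe gave]: gave is <<t,<e,e>>,t>, Zoe is <t,<e,e>>; result t.
[[Zoe gave] laughs]: laughs is <t,<t,e>>, [Zoe gave] is t; result <t,e>.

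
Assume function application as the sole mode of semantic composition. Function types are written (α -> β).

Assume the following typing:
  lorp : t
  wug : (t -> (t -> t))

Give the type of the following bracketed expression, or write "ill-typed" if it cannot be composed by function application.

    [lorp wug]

[lorp wug] — wug of type (t -> (t -> t)) combines with lorp of type t: type (t -> t).

(t -> t)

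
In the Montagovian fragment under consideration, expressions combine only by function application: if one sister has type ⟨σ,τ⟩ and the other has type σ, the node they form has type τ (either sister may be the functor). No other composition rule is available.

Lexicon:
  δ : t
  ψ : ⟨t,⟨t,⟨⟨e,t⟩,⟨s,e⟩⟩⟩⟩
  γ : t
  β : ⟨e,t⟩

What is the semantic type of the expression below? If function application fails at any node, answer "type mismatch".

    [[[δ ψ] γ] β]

[δ ψ]: ⟨t,⟨t,⟨⟨e,t⟩,⟨s,e⟩⟩⟩⟩ applied to t yields ⟨t,⟨⟨e,t⟩,⟨s,e⟩⟩⟩.
[[δ ψ] γ]: ⟨t,⟨⟨e,t⟩,⟨s,e⟩⟩⟩ applied to t yields ⟨⟨e,t⟩,⟨s,e⟩⟩.
[[[δ ψ] γ] β]: ⟨⟨e,t⟩,⟨s,e⟩⟩ applied to ⟨e,t⟩ yields ⟨s,e⟩.

⟨s,e⟩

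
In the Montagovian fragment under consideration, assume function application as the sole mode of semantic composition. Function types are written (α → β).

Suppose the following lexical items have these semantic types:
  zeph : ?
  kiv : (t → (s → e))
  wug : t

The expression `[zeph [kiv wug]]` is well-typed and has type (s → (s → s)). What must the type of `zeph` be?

((s → e) → (s → (s → s)))

For [zeph [kiv wug]] to have type (s → (s → s)) with [kiv wug] of type (s → e), zeph must be the function: zeph : ((s → e) → (s → (s → s))).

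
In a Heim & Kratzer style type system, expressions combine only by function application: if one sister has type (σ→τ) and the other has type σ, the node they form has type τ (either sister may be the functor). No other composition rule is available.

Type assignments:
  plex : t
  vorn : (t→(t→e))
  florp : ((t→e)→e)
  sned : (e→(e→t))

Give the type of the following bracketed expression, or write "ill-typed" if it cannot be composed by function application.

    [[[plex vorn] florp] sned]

(e→t)

[plex vorn]: vorn is (t→(t→e)), plex is t; result (t→e).
[[plex vorn] florp]: florp is ((t→e)→e), [plex vorn] is (t→e); result e.
[[[plex vorn] florp] sned]: sned is (e→(e→t)), [[plex vorn] florp] is e; result (e→t).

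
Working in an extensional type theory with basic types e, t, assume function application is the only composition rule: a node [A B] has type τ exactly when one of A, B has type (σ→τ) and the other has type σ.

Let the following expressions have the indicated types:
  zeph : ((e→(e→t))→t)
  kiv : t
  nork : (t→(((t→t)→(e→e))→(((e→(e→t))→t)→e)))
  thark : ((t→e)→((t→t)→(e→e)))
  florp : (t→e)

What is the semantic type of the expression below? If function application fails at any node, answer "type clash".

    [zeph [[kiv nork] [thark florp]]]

At [kiv nork], nork : (t→(((t→t)→(e→e))→(((e→(e→t))→t)→e))) takes kiv : t, giving (((t→t)→(e→e))→(((e→(e→t))→t)→e)).
At [thark florp], thark : ((t→e)→((t→t)→(e→e))) takes florp : (t→e), giving ((t→t)→(e→e)).
At [[kiv nork] [thark florp]], [kiv nork] : (((t→t)→(e→e))→(((e→(e→t))→t)→e)) takes [thark florp] : ((t→t)→(e→e)), giving (((e→(e→t))→t)→e).
At [zeph [[kiv nork] [thark florp]]], [[kiv nork] [thark florp]] : (((e→(e→t))→t)→e) takes zeph : ((e→(e→t))→t), giving e.

e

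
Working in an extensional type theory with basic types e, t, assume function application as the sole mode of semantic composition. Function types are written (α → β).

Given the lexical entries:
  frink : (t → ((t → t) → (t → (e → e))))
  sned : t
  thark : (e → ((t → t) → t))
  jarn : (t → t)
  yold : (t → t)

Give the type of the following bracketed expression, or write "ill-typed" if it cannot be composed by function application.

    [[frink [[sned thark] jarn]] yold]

ill-typed

At [sned thark]: neither t nor (e → ((t → t) → t)) can take the other as argument; the node is ill-typed.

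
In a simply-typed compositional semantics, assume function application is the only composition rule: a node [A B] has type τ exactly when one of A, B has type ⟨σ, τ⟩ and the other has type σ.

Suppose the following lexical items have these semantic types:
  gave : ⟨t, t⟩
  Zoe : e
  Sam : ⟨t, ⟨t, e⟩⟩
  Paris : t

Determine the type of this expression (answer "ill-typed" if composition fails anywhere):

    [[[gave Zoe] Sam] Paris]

At [gave Zoe]: neither ⟨t, t⟩ nor e can take the other as argument; the node is ill-typed.

ill-typed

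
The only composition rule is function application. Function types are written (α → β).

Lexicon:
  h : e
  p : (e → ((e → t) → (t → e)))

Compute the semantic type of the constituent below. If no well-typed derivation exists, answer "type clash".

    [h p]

[h p]: (e → ((e → t) → (t → e))) applied to e yields ((e → t) → (t → e)).

((e → t) → (t → e))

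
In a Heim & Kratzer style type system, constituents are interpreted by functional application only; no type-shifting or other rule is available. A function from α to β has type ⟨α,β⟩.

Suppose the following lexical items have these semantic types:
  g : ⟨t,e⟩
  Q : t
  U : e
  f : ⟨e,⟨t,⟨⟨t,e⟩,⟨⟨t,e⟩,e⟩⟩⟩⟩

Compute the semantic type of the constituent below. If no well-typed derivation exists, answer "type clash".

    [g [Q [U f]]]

[U f]: f is ⟨e,⟨t,⟨⟨t,e⟩,⟨⟨t,e⟩,e⟩⟩⟩⟩, U is e; result ⟨t,⟨⟨t,e⟩,⟨⟨t,e⟩,e⟩⟩⟩.
[Q [U f]]: [U f] is ⟨t,⟨⟨t,e⟩,⟨⟨t,e⟩,e⟩⟩⟩, Q is t; result ⟨⟨t,e⟩,⟨⟨t,e⟩,e⟩⟩.
[g [Q [U f]]]: [Q [U f]] is ⟨⟨t,e⟩,⟨⟨t,e⟩,e⟩⟩, g is ⟨t,e⟩; result ⟨⟨t,e⟩,e⟩.

⟨⟨t,e⟩,e⟩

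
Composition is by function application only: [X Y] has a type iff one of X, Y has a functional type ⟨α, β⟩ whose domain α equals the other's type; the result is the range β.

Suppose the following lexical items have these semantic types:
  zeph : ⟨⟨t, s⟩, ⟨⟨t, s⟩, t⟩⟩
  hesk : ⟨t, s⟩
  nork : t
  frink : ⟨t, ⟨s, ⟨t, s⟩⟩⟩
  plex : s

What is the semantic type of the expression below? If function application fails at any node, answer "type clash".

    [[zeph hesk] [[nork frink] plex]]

t

[zeph hesk]: zeph is ⟨⟨t, s⟩, ⟨⟨t, s⟩, t⟩⟩, hesk is ⟨t, s⟩; result ⟨⟨t, s⟩, t⟩.
[nork frink]: frink is ⟨t, ⟨s, ⟨t, s⟩⟩⟩, nork is t; result ⟨s, ⟨t, s⟩⟩.
[[nork frink] plex]: [nork frink] is ⟨s, ⟨t, s⟩⟩, plex is s; result ⟨t, s⟩.
[[zeph hesk] [[nork frink] plex]]: [zeph hesk] is ⟨⟨t, s⟩, t⟩, [[nork frink] plex] is ⟨t, s⟩; result t.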